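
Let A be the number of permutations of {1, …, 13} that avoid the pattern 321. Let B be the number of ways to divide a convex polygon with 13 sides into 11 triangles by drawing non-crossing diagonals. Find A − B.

684114

For any fixed pattern of length 3, the pattern-avoiding permutations of [13] number C_13. So A = C_13 = 742900.
The number of triangulations of a 13-gon is the Catalan number C_11 (index = sides − 2). So B = C_11 = 58786.
A − B = 742900 − 58786 = 684114.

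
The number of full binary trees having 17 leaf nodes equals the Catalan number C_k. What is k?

Full binary trees with 17 leaves have 17−1 = 16 internal nodes, so there are C_16 of them.

16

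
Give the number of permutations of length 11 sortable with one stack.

By Knuth's characterisation, the stack-sortable permutations of length 11 are the 231-avoiders, numbering C_11.
C_11 = C(22,11)/12 = 705432/12 = 58786.

58786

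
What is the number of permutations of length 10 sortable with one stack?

By Knuth's characterisation, the stack-sortable permutations of length 10 are the 231-avoiders, numbering C_10.
C_10 = C(20,10)/11 = 184756/11 = 16796.

16796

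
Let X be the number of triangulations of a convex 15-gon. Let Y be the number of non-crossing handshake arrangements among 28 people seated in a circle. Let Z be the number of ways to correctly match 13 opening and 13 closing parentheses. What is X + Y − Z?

2674440

The number of triangulations of a 15-gon is the Catalan number C_13 (index = sides − 2). So X = C_13 = 742900.
Non-crossing handshake pairings of 2n people are counted by C_n; 28 people gives n = 14. So Y = C_14 = 2674440.
Balanced strings of n pairs of brackets are counted by C_n; here n = 13. So Z = C_13 = 742900.
X + Y − Z = 742900 + 2674440 − 742900 = 2674440.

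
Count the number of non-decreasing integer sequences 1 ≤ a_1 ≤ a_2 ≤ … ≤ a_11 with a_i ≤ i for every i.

58786

Such sub-staircase sequences of length n are counted by C_n; here n = 11.
C_11 = C_10 · 2(2·10+1)/(10+2) = 16796 · 42/12 = 58786.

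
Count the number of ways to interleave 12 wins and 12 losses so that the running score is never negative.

Ballot sequences with n votes each where one side never trails are Dyck words, counted by C_n; here n = 12.
C_12 = C(24,12)/13 = 2704156/13 = 208012.

208012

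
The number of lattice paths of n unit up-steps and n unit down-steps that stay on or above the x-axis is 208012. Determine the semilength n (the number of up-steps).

Dyck paths of semilength n are counted by C_n. The Catalan number equal to 208012 is C_12.

12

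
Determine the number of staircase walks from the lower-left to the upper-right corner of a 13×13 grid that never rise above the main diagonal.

742900

Monotone paths in an n×n grid that stay weakly below the diagonal are counted by C_n; here n = 13.
C_13 = C_12 · 2(2·12+1)/(12+2) = 208012 · 50/14 = 742900.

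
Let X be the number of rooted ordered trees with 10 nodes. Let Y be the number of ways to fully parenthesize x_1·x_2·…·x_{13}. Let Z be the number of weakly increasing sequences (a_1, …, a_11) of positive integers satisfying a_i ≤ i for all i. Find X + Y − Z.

154088

A rooted plane tree on 10 nodes has 9 edges, and such trees are counted by C_9. So X = C_9 = 4862.
Ways to associate a product of 13 factors correspond to binary trees on 13 leaves, so the count is C_12. So Y = C_12 = 208012.
Such sub-staircase sequences of length n are counted by C_n; here n = 11. So Z = C_11 = 58786.
X + Y − Z = 4862 + 208012 − 58786 = 154088.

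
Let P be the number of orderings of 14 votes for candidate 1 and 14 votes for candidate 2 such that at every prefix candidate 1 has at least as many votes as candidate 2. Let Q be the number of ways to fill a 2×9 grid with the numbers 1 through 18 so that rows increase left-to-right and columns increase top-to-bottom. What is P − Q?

2669578

Ballot sequences with n votes each where one side never trails are Dyck words, counted by C_n; here n = 14. So P = C_14 = 2674440.
By the hook-length formula (or a Dyck-path bijection), SYT of shape 2×9 number C_9. So Q = C_9 = 4862.
P − Q = 2674440 − 4862 = 2669578.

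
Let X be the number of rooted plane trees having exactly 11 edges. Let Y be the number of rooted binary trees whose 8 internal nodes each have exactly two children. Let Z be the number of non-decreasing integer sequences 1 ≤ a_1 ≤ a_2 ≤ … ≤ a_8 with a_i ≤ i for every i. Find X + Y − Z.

58786

A rooted plane tree with 11 edges has 12 nodes, and the count is C_11. So X = C_11 = 58786.
Full binary trees with n internal nodes are counted by C_n; here n = 8. So Y = C_8 = 1430.
Such sub-staircase sequences of length n are counted by C_n; here n = 8. So Z = C_8 = 1430.
X + Y − Z = 58786 + 1430 − 1430 = 58786.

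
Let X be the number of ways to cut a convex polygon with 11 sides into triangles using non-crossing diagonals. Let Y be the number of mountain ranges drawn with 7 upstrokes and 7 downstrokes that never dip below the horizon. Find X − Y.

4433

The number of triangulations of an 11-gon is the Catalan number C_9 (index = sides − 2). So X = C_9 = 4862.
Paths of 7 up- and 7 down-steps that never dip below the axis are Dyck paths; their count is C_7. So Y = C_7 = 429.
X − Y = 4862 − 429 = 4433.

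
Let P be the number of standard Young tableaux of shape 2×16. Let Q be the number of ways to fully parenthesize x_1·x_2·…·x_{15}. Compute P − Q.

By the hook-length formula (or a Dyck-path bijection), SYT of shape 2×16 number C_16. So P = C_16 = 35357670.
Parenthesizations of m factors correspond to full binary trees with m leaves, counted by C_{m−1}; m = 15 gives C_14. So Q = C_14 = 2674440.
P − Q = 35357670 − 2674440 = 32683230.

32683230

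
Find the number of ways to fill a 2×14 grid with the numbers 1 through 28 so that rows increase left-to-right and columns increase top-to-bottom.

2674440

Standard Young tableaux of shape 2×n are counted by C_n; here n = 14.
C_14 = 2674440.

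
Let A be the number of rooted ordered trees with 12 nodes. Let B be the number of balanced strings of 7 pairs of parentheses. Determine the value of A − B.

58357

A rooted plane tree on 12 nodes has 11 edges, and such trees are counted by C_11. So A = C_11 = 58786.
Balanced strings of n pairs of brackets are counted by C_n; here n = 7. So B = C_7 = 429.
A − B = 58786 − 429 = 58357.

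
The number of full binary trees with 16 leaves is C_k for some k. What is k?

15

A full binary tree with L leaves has L−1 internal nodes and is counted by C_{L−1}; L = 16 gives C_15.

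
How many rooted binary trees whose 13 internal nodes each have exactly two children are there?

The number of full binary trees on 13 internal nodes is the Catalan number C_13.
C_13 = C_12 · 2(2·12+1)/(12+2) = 208012 · 50/14 = 742900.

742900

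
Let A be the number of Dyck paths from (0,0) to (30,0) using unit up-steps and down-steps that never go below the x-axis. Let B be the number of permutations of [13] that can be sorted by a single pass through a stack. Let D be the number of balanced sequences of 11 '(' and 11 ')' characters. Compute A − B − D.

8893159

A Dyck path with 15 up-steps and 15 down-steps has semilength 15, so there are C_15 of them. So A = C_15 = 9694845.
By Knuth's characterisation, the stack-sortable permutations of length 13 are the 231-avoiders, numbering C_13. So B = C_13 = 742900.
A balanced arrangement of 11 bracket pairs is a Dyck word of semilength 11, so the count is C_11. So D = C_11 = 58786.
A − B − D = 9694845 − 742900 − 58786 = 8893159.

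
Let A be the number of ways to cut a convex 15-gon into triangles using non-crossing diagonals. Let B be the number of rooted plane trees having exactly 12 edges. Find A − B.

The number of triangulations of a 15-gon is the Catalan number C_13 (index = sides − 2). So A = C_13 = 742900.
A rooted plane tree with 12 edges has 13 nodes, and the count is C_12. So B = C_12 = 208012.
A − B = 742900 − 208012 = 534888.

534888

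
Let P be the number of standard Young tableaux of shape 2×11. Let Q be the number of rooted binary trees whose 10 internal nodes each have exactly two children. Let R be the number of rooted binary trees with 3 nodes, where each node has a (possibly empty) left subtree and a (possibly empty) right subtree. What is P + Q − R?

By the hook-length formula (or a Dyck-path bijection), SYT of shape 2×11 number C_11. So P = C_11 = 58786.
The number of full binary trees on 10 internal nodes is the Catalan number C_10. So Q = C_10 = 16796.
Rooted binary trees with 3 nodes (each child slot possibly empty) number C_3. So R = C_3 = 5.
P + Q − R = 58786 + 16796 − 5 = 75577.

75577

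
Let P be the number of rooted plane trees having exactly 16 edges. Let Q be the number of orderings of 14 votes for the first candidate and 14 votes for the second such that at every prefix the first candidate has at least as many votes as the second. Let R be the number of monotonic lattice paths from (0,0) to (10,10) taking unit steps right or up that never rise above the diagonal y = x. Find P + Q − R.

Rooted ordered trees with n edges are counted by C_n; here n = 16. So P = C_16 = 35357670.
Ballot sequences with n votes each where one side never trails are Dyck words, counted by C_n; here n = 14. So Q = C_14 = 2674440.
Monotone paths in an n×n grid that stay weakly below the diagonal are counted by C_n; here n = 10. So R = C_10 = 16796.
P + Q − R = 35357670 + 2674440 − 16796 = 38015314.

38015314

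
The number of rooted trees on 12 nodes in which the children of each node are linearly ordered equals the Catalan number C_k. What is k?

11

Rooted ordered (plane) trees on m nodes have m−1 edges and are counted by C_{m−1}; m = 12 gives C_11.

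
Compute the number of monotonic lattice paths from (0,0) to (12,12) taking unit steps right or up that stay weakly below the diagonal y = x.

Sub-diagonal monotone paths from (0,0) to (12,12) biject with Dyck paths of semilength 12, giving C_12.
C_12 = C(24,12)/13 = 2704156/13 = 208012.

208012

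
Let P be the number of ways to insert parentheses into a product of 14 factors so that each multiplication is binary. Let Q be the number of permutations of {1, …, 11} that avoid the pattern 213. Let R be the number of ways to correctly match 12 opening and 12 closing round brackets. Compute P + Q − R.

593674

Bracketing 14 factors into binary products is counted by C_{14−1} = C_13. So P = C_13 = 742900.
Permutations of [n] avoiding any single length-3 pattern are counted by C_n; here n = 11. So Q = C_11 = 58786.
A balanced arrangement of 12 bracket pairs is a Dyck word of semilength 12, so the count is C_12. So R = C_12 = 208012.
P + Q − R = 742900 + 58786 − 208012 = 593674.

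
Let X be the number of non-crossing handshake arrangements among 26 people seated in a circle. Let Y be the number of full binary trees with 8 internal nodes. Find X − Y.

With 26 = 2·13 people, non-crossing handshake pairings are non-crossing perfect matchings on a circle, counted by C_13. So X = C_13 = 742900.
The number of full binary trees on 8 internal nodes is the Catalan number C_8. So Y = C_8 = 1430.
X − Y = 742900 − 1430 = 741470.

741470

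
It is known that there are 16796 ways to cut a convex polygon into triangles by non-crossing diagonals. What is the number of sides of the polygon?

12

Triangulations of a convex m-gon are counted by C_{m−2}; 16796 = C_10.
So m − 2 = 10, giving m = 12 sides.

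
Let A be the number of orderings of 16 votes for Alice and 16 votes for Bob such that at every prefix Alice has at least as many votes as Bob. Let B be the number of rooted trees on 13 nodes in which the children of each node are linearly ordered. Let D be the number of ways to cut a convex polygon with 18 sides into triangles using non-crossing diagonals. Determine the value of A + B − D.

208012

Ballot sequences with n votes each where one side never trails are Dyck words, counted by C_n; here n = 16. So A = C_16 = 35357670.
A rooted plane tree on 13 nodes has 12 edges, and such trees are counted by C_12. So B = C_12 = 208012.
The number of triangulations of an 18-gon is the Catalan number C_16 (index = sides − 2). So D = C_16 = 35357670.
A + B − D = 35357670 + 208012 − 35357670 = 208012.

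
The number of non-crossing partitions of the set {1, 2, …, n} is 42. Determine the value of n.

5

Non-crossing partitions of [n] are counted by C_n. Since C_5 = 42, the index is 5.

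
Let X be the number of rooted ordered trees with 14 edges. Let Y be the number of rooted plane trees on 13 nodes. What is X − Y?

2466428

A rooted plane tree with 14 edges has 15 nodes, and the count is C_14. So X = C_14 = 2674440.
A rooted plane tree on 13 nodes has 12 edges, and such trees are counted by C_12. So Y = C_12 = 208012.
X − Y = 2674440 − 208012 = 2466428.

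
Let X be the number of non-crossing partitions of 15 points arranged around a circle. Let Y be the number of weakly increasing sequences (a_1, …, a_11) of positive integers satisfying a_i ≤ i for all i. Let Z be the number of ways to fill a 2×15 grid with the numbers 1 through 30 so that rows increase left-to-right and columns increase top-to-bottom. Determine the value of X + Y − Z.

58786

The non-crossing partitions of [15] form a lattice of size C_15. So X = C_15 = 9694845.
Weakly increasing sequences with a_i ≤ i biject with Dyck paths of semilength 11, so there are C_11. So Y = C_11 = 58786.
Standard Young tableaux of shape 2×n are counted by C_n; here n = 15. So Z = C_15 = 9694845.
X + Y − Z = 9694845 + 58786 − 9694845 = 58786.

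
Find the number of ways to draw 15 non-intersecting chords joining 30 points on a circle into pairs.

Non-crossing perfect matchings of 2n points on a circle are counted by C_n; with 30 points, n = 15.
C_15 = 9694845.

9694845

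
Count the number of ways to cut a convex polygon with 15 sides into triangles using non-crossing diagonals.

Triangulations of a convex m-gon are counted by C_{m−2}; with m = 15 this is C_13.
C_13 = C_12 · 2(2·12+1)/(12+2) = 208012 · 50/14 = 742900.

742900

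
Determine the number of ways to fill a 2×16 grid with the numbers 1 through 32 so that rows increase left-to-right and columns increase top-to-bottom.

By the hook-length formula (or a Dyck-path bijection), SYT of shape 2×16 number C_16.
C_16 = C(32,16)/17 = 601080390/17 = 35357670.

35357670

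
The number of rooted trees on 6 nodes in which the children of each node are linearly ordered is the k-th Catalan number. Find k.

Rooted ordered (plane) trees on m nodes have m−1 edges and are counted by C_{m−1}; m = 6 gives C_5.

5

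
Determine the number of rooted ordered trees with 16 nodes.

9694845

Rooted ordered (plane) trees on m nodes have m−1 edges and are counted by C_{m−1}; m = 16 gives C_15.
C_15 = C(30,15)/16 = 155117520/16 = 9694845.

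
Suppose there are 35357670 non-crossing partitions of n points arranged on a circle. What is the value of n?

16

Non-crossing partitions of [n] are counted by C_n, and C_16 = 35357670.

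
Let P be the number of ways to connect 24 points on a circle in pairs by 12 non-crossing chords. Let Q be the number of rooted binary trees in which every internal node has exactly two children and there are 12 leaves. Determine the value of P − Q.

Pairing 24 circle points by 12 non-crossing chords gives C_12 matchings. So P = C_12 = 208012.
A full binary tree with L leaves has L−1 internal nodes and is counted by C_{L−1}; L = 12 gives C_11. So Q = C_11 = 58786.
P − Q = 208012 − 58786 = 149226.

149226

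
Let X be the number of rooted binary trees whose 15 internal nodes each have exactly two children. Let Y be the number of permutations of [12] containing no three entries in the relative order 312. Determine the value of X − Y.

9486833

The number of full binary trees on 15 internal nodes is the Catalan number C_15. So X = C_15 = 9694845.
For any fixed pattern of length 3, the pattern-avoiding permutations of [12] number C_12. So Y = C_12 = 208012.
X − Y = 9694845 − 208012 = 9486833.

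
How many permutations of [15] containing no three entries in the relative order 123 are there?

Permutations of [n] avoiding any single length-3 pattern are counted by C_n; here n = 15.
C_15 = 9694845.

9694845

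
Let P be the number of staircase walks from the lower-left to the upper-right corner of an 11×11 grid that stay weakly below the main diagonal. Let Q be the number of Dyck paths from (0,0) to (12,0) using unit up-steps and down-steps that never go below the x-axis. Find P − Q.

58654

Monotone paths in an n×n grid that stay weakly below the diagonal are counted by C_n; here n = 11. So P = C_11 = 58786.
A Dyck path with 6 up-steps and 6 down-steps has semilength 6, so there are C_6 of them. So Q = C_6 = 132.
P − Q = 58786 − 132 = 58654.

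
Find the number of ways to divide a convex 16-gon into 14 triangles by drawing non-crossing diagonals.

2674440

The number of triangulations of a 16-gon is the Catalan number C_14 (index = sides − 2).
C_14 = 2674440.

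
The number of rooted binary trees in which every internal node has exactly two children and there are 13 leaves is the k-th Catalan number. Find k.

12

Full binary trees with 13 leaves have 13−1 = 12 internal nodes, so there are C_12 of them.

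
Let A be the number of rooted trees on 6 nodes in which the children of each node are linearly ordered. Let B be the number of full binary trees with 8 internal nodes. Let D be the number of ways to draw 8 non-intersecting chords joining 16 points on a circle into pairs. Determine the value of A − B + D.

42

A rooted plane tree on 6 nodes has 5 edges, and such trees are counted by C_5. So A = C_5 = 42.
Full binary trees with n internal nodes are counted by C_n; here n = 8. So B = C_8 = 1430.
Pairing 16 circle points by 8 non-crossing chords gives C_8 matchings. So D = C_8 = 1430.
A − B + D = 42 − 1430 + 1430 = 42.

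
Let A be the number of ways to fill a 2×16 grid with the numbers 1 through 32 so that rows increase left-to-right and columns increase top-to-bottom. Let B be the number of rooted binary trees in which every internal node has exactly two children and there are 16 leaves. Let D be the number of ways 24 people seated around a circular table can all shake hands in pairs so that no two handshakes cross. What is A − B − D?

Standard Young tableaux of shape 2×n are counted by C_n; here n = 16. So A = C_16 = 35357670.
A full binary tree with L leaves has L−1 internal nodes and is counted by C_{L−1}; L = 16 gives C_15. So B = C_15 = 9694845.
Non-crossing handshake pairings of 2n people are counted by C_n; 24 people gives n = 12. So D = C_12 = 208012.
A − B − D = 35357670 − 9694845 − 208012 = 25454813.

25454813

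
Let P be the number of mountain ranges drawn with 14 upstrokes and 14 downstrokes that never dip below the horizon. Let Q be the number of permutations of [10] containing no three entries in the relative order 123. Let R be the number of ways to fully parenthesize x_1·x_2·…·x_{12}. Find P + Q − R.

2632450

Paths of 14 up- and 14 down-steps that never dip below the axis are Dyck paths; their count is C_14. So P = C_14 = 2674440.
For any fixed pattern of length 3, the pattern-avoiding permutations of [10] number C_10. So Q = C_10 = 16796.
Parenthesizations of m factors correspond to full binary trees with m leaves, counted by C_{m−1}; m = 12 gives C_11. So R = C_11 = 58786.
P + Q − R = 2674440 + 16796 − 58786 = 2632450.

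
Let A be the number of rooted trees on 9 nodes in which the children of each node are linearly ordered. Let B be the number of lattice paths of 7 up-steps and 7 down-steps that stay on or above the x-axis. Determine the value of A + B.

1859

A rooted plane tree on 9 nodes has 8 edges, and such trees are counted by C_8. So A = C_8 = 1430.
A Dyck path with 7 up-steps and 7 down-steps has semilength 7, so there are C_7 of them. So B = C_7 = 429.
A + B = 1430 + 429 = 1859.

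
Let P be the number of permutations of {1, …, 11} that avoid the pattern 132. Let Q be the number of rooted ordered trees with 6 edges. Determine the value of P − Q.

58654

Permutations of [n] avoiding any single length-3 pattern are counted by C_n; here n = 11. So P = C_11 = 58786.
A rooted plane tree with 6 edges has 7 nodes, and the count is C_6. So Q = C_6 = 132.
P − Q = 58786 − 132 = 58654.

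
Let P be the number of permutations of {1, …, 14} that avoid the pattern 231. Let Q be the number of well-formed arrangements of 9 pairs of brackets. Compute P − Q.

Permutations of [n] avoiding any single length-3 pattern are counted by C_n; here n = 14. So P = C_14 = 2674440.
Balanced strings of n pairs of brackets are counted by C_n; here n = 9. So Q = C_9 = 4862.
P − Q = 2674440 − 4862 = 2669578.

2669578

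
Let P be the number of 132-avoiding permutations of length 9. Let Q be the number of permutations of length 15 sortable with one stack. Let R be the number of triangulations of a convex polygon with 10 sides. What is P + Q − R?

Permutations of [n] avoiding any single length-3 pattern are counted by C_n; here n = 9. So P = C_9 = 4862.
Stack-sortable permutations are exactly the 231-avoiding ones, counted by C_n; here n = 15. So Q = C_15 = 9694845.
The number of triangulations of a 10-gon is the Catalan number C_8 (index = sides − 2). So R = C_8 = 1430.
P + Q − R = 4862 + 9694845 − 1430 = 9698277.

9698277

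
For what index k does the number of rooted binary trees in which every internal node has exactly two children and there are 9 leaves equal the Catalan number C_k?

8

A full binary tree with L leaves has L−1 internal nodes and is counted by C_{L−1}; L = 9 gives C_8.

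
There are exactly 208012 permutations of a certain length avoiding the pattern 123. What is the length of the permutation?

Permutations of [n] avoiding a fixed length-3 pattern are counted by C_n. Since C_12 = 208012, the index is 12.

12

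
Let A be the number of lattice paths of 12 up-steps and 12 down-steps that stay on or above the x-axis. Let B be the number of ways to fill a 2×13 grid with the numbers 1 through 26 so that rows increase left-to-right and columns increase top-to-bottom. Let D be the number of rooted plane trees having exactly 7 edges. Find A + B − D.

A Dyck path with 12 up-steps and 12 down-steps has semilength 12, so there are C_12 of them. So A = C_12 = 208012.
By the hook-length formula (or a Dyck-path bijection), SYT of shape 2×13 number C_13. So B = C_13 = 742900.
A rooted plane tree with 7 edges has 8 nodes, and the count is C_7. So D = C_7 = 429.
A + B − D = 208012 + 742900 − 429 = 950483.

950483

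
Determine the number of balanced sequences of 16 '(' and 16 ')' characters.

Balanced strings of n pairs of brackets are counted by C_n; here n = 16.
C_16 = C(32,16)/17 = 601080390/17 = 35357670.

35357670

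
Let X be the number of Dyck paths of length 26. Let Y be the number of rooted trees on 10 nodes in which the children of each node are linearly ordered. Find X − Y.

738038

A Dyck path with 13 up-steps and 13 down-steps has semilength 13, so there are C_13 of them. So X = C_13 = 742900.
Rooted ordered (plane) trees on m nodes have m−1 edges and are counted by C_{m−1}; m = 10 gives C_9. So Y = C_9 = 4862.
X − Y = 742900 − 4862 = 738038.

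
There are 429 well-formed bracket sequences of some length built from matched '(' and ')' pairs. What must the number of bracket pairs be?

7

Balanced strings of n bracket-pairs are counted by C_n, and C_7 = 429.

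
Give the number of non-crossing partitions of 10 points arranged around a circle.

16796

Non-crossing partitions of an n-element set are counted by C_n; here n = 10.
C_10 = 16796.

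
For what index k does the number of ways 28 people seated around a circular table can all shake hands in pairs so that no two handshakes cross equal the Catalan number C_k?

14

Non-crossing handshake pairings of 2n people are counted by C_n; 28 people gives n = 14.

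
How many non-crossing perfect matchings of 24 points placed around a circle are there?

Pairing 24 circle points by 12 non-crossing chords gives C_12 matchings.
C_12 = C(24,12)/13 = 2704156/13 = 208012.

208012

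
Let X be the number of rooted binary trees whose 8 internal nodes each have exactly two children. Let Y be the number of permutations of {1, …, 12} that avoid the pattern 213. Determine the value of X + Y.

The number of full binary trees on 8 internal nodes is the Catalan number C_8. So X = C_8 = 1430.
Permutations of [n] avoiding any single length-3 pattern are counted by C_n; here n = 12. So Y = C_12 = 208012.
X + Y = 1430 + 208012 = 209442.

209442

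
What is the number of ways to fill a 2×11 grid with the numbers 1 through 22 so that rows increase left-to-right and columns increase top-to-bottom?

58786

By the hook-length formula (or a Dyck-path bijection), SYT of shape 2×11 number C_11.
C_11 = C_10 · 2(2·10+1)/(10+2) = 16796 · 42/12 = 58786.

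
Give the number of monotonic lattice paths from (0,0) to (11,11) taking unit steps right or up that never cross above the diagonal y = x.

58786

Sub-diagonal monotone paths from (0,0) to (11,11) biject with Dyck paths of semilength 11, giving C_11.
C_11 = C_10 · 2(2·10+1)/(10+2) = 16796 · 42/12 = 58786.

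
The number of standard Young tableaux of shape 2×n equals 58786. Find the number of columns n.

Standard Young tableaux of shape 2×n are counted by C_n. The Catalan number equal to 58786 is C_11.

11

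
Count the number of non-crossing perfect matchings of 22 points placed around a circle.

58786

Non-crossing perfect matchings of 2n points on a circle are counted by C_n; with 22 points, n = 11.
C_11 = 58786.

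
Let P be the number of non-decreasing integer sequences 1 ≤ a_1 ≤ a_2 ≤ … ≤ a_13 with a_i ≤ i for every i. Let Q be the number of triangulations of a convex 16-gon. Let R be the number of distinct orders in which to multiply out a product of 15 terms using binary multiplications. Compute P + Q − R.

742900

Weakly increasing sequences with a_i ≤ i biject with Dyck paths of semilength 13, so there are C_13. So P = C_13 = 742900.
Triangulations of a convex m-gon are counted by C_{m−2}; with m = 16 this is C_14. So Q = C_14 = 2674440.
Parenthesizations of m factors correspond to full binary trees with m leaves, counted by C_{m−1}; m = 15 gives C_14. So R = C_14 = 2674440.
P + Q − R = 742900 + 2674440 − 2674440 = 742900.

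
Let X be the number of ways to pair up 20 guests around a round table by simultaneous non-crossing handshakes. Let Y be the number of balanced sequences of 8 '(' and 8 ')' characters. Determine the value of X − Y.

Non-crossing handshake pairings of 2n people are counted by C_n; 20 people gives n = 10. So X = C_10 = 16796.
A balanced arrangement of 8 bracket pairs is a Dyck word of semilength 8, so the count is C_8. So Y = C_8 = 1430.
X − Y = 16796 − 1430 = 15366.

15366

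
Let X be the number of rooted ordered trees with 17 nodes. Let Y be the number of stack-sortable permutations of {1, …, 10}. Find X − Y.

Rooted ordered (plane) trees on m nodes have m−1 edges and are counted by C_{m−1}; m = 17 gives C_16. So X = C_16 = 35357670.
By Knuth's characterisation, the stack-sortable permutations of length 10 are the 231-avoiders, numbering C_10. So Y = C_10 = 16796.
X − Y = 35357670 − 16796 = 35340874.

35340874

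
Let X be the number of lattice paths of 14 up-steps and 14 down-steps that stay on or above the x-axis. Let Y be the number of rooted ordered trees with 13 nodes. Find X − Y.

2466428

Dyck paths of semilength n (length 2n) are counted by C_n; here n = 14. So X = C_14 = 2674440.
Rooted ordered (plane) trees on m nodes have m−1 edges and are counted by C_{m−1}; m = 13 gives C_12. So Y = C_12 = 208012.
X − Y = 2674440 − 208012 = 2466428.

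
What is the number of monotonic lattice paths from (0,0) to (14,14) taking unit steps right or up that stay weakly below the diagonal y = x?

2674440

Monotone paths in an n×n grid that stay weakly below the diagonal are counted by C_n; here n = 14.
C_14 = C_13 · 2(2·13+1)/(13+2) = 742900 · 54/15 = 2674440.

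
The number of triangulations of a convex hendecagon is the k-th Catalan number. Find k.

9

A convex 11-gon is triangulated into 9 triangles, and the number of such triangulations is the Catalan number C_{11−2} = C_9.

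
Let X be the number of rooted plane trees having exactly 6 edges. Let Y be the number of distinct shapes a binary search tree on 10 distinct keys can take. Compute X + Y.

16928

A rooted plane tree with 6 edges has 7 nodes, and the count is C_6. So X = C_6 = 132.
Rooted binary trees with 10 nodes (each child slot possibly empty) number C_10. So Y = C_10 = 16796.
X + Y = 132 + 16796 = 16928.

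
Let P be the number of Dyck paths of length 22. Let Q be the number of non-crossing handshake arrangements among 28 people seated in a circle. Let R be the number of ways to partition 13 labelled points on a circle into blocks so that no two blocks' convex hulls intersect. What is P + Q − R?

1990326

A Dyck path with 11 up-steps and 11 down-steps has semilength 11, so there are C_11 of them. So P = C_11 = 58786.
With 28 = 2·14 people, non-crossing handshake pairings are non-crossing perfect matchings on a circle, counted by C_14. So Q = C_14 = 2674440.
Non-crossing partitions of an n-element set are counted by C_n; here n = 13. So R = C_13 = 742900.
P + Q − R = 58786 + 2674440 − 742900 = 1990326.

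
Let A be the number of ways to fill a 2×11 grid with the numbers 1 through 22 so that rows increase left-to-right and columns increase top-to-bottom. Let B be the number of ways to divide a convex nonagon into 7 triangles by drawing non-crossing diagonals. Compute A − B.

By the hook-length formula (or a Dyck-path bijection), SYT of shape 2×11 number C_11. So A = C_11 = 58786.
Triangulations of a convex m-gon are counted by C_{m−2}; with m = 9 this is C_7. So B = C_7 = 429.
A − B = 58786 − 429 = 58357.

58357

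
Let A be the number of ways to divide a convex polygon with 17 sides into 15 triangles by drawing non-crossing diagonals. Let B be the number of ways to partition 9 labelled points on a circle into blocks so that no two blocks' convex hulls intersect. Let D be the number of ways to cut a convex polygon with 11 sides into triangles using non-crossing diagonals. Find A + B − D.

A convex 17-gon is triangulated into 15 triangles, and the number of such triangulations is the Catalan number C_{17−2} = C_15. So A = C_15 = 9694845.
Non-crossing partitions of an n-element set are counted by C_n; here n = 9. So B = C_9 = 4862.
The number of triangulations of an 11-gon is the Catalan number C_9 (index = sides − 2). So D = C_9 = 4862.
A + B − D = 9694845 + 4862 − 4862 = 9694845.

9694845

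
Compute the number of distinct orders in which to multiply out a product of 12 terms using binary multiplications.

Bracketing 12 factors into binary products is counted by C_{12−1} = C_11.
C_11 = C_10 · 2(2·10+1)/(10+2) = 16796 · 42/12 = 58786.

58786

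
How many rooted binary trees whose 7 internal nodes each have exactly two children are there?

429

The number of full binary trees on 7 internal nodes is the Catalan number C_7.
C_7 = 429.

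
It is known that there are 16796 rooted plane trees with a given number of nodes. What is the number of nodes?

11

Rooted ordered trees on m nodes are counted by C_{m−1}. Since C_10 = 16796, the index is 10.
So the index is 10, and the number of nodes is 10 + 1 = 11.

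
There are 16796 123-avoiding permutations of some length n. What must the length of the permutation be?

10

Permutations of [n] avoiding a fixed length-3 pattern are counted by C_n. Since C_10 = 16796, the index is 10.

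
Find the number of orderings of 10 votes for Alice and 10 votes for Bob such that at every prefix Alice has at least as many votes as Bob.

Reading a vote for the leader as '(' and for the other as ')' turns such a sequence into a balanced string of 10 pairs, so the count is C_10.
C_10 = C(20,10)/11 = 184756/11 = 16796.

16796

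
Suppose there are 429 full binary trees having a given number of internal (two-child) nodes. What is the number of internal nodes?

Full binary trees with n internal nodes are counted by C_n. Since C_7 = 429, the index is 7.

7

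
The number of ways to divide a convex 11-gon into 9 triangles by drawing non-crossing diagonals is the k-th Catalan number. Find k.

Triangulations of a convex m-gon are counted by C_{m−2}; with m = 11 this is C_9.

9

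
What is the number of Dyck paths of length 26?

742900

A Dyck path with 13 up-steps and 13 down-steps has semilength 13, so there are C_13 of them.
C_13 = C_12 · 2(2·12+1)/(12+2) = 208012 · 50/14 = 742900.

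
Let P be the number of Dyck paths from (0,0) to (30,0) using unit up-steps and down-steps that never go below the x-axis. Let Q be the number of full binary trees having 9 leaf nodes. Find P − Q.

Paths of 15 up- and 15 down-steps that never dip below the axis are Dyck paths; their count is C_15. So P = C_15 = 9694845.
A full binary tree with L leaves has L−1 internal nodes and is counted by C_{L−1}; L = 9 gives C_8. So Q = C_8 = 1430.
P − Q = 9694845 − 1430 = 9693415.

9693415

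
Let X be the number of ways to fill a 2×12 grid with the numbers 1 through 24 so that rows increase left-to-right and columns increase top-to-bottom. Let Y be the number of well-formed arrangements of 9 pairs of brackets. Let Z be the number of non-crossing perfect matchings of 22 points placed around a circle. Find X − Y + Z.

Standard Young tableaux of shape 2×n are counted by C_n; here n = 12. So X = C_12 = 208012.
A balanced arrangement of 9 bracket pairs is a Dyck word of semilength 9, so the count is C_9. So Y = C_9 = 4862.
Non-crossing perfect matchings of 2n points on a circle are counted by C_n; with 22 points, n = 11. So Z = C_11 = 58786.
X − Y + Z = 208012 − 4862 + 58786 = 261936.

261936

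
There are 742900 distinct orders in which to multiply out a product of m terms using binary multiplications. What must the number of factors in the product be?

Parenthesizations of m factors are counted by C_{m−1}. Since C_13 = 742900, the index is 13.
So the index is 13, and the number of factors is 13 + 1 = 14.

14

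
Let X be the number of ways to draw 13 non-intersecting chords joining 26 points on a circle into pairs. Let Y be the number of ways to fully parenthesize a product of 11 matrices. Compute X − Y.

726104

Non-crossing perfect matchings of 2n points on a circle are counted by C_n; with 26 points, n = 13. So X = C_13 = 742900.
Parenthesizations of m factors correspond to full binary trees with m leaves, counted by C_{m−1}; m = 11 gives C_10. So Y = C_10 = 16796.
X − Y = 742900 − 16796 = 726104.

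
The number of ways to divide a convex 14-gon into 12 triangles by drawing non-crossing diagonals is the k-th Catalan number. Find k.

A convex 14-gon is triangulated into 12 triangles, and the number of such triangulations is the Catalan number C_{14−2} = C_12.

12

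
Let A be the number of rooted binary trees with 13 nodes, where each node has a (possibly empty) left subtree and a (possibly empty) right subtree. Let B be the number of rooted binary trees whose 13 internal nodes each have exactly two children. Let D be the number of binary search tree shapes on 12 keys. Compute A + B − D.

1277788

Rooted binary trees with 13 nodes (each child slot possibly empty) number C_13. So A = C_13 = 742900.
The number of full binary trees on 13 internal nodes is the Catalan number C_13. So B = C_13 = 742900.
Binary trees (left/right distinguished) on n nodes are counted by C_n; here n = 12. So D = C_12 = 208012.
A + B − D = 742900 + 742900 − 208012 = 1277788.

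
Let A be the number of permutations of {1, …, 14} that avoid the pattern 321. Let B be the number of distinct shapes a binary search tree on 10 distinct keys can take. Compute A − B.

For any fixed pattern of length 3, the pattern-avoiding permutations of [14] number C_14. So A = C_14 = 2674440.
There are C_n binary search tree shapes on n keys; with n = 10 that is C_10. So B = C_10 = 16796.
A − B = 2674440 − 16796 = 2657644.

2657644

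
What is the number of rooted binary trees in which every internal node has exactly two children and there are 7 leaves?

Full binary trees with 7 leaves have 7−1 = 6 internal nodes, so there are C_6 of them.
C_6 = C(12,6)/7 = 924/7 = 132.

132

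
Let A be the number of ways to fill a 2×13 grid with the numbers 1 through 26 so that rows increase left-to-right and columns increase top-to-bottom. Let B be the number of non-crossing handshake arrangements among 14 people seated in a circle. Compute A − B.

742471

By the hook-length formula (or a Dyck-path bijection), SYT of shape 2×13 number C_13. So A = C_13 = 742900.
Non-crossing handshake pairings of 2n people are counted by C_n; 14 people gives n = 7. So B = C_7 = 429.
A − B = 742900 − 429 = 742471.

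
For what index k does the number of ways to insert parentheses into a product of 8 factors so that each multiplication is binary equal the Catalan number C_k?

7

Bracketing 8 factors into binary products is counted by C_{8−1} = C_7.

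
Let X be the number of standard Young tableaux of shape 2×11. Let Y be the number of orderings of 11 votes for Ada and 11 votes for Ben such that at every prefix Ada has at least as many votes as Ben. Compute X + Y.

117572

By the hook-length formula (or a Dyck-path bijection), SYT of shape 2×11 number C_11. So X = C_11 = 58786.
Ballot sequences with n votes each where one side never trails are Dyck words, counted by C_n; here n = 11. So Y = C_11 = 58786.
X + Y = 58786 + 58786 = 117572.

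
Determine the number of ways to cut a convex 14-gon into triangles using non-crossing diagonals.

The number of triangulations of a 14-gon is the Catalan number C_12 (index = sides − 2).
C_12 = C(24,12)/13 = 2704156/13 = 208012.

208012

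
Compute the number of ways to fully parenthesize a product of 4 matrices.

5

Ways to associate a product of 4 factors correspond to binary trees on 4 leaves, so the count is C_3.
C_3 = C(6,3)/4 = 20/4 = 5.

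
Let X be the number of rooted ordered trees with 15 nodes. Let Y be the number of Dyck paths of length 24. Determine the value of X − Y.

Rooted ordered (plane) trees on m nodes have m−1 edges and are counted by C_{m−1}; m = 15 gives C_14. So X = C_14 = 2674440.
Dyck paths of semilength n (length 2n) are counted by C_n; here n = 12. So Y = C_12 = 208012.
X − Y = 2674440 − 208012 = 2466428.

2466428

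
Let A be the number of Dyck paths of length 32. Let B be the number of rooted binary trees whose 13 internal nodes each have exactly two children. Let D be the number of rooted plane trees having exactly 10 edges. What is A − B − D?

34597974

A Dyck path with 16 up-steps and 16 down-steps has semilength 16, so there are C_16 of them. So A = C_16 = 35357670.
Full binary trees with n internal nodes are counted by C_n; here n = 13. So B = C_13 = 742900.
A rooted plane tree with 10 edges has 11 nodes, and the count is C_10. So D = C_10 = 16796.
A − B − D = 35357670 − 742900 − 16796 = 34597974.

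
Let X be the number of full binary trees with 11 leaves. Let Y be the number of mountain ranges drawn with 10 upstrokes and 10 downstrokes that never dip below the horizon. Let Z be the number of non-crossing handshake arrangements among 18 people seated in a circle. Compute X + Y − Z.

A full binary tree with L leaves has L−1 internal nodes and is counted by C_{L−1}; L = 11 gives C_10. So X = C_10 = 16796.
A Dyck path with 10 up-steps and 10 down-steps has semilength 10, so there are C_10 of them. So Y = C_10 = 16796.
With 18 = 2·9 people, non-crossing handshake pairings are non-crossing perfect matchings on a circle, counted by C_9. So Z = C_9 = 4862.
X + Y − Z = 16796 + 16796 − 4862 = 28730.

28730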